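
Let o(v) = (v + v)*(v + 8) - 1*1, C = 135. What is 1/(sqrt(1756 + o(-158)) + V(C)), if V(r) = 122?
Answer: -122/34271 + sqrt(49155)/34271 ≈ 0.0029094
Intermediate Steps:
o(v) = -1 + 2*v*(8 + v) (o(v) = (2*v)*(8 + v) - 1 = 2*v*(8 + v) - 1 = -1 + 2*v*(8 + v))
1/(sqrt(1756 + o(-158)) + V(C)) = 1/(sqrt(1756 + (-1 + 2*(-158)**2 + 16*(-158))) + 122) = 1/(sqrt(1756 + (-1 + 2*24964 - 2528)) + 122) = 1/(sqrt(1756 + (-1 + 49928 - 2528)) + 122) = 1/(sqrt(1756 + 47399) + 122) = 1/(sqrt(49155) + 122) = 1/(122 + sqrt(49155))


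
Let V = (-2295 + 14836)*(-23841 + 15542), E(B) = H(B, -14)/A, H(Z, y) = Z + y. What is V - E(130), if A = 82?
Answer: -4267188177/41 ≈ -1.0408e+8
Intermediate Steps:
E(B) = -7/41 + B/82 (E(B) = (B - 14)/82 = (-14 + B)*(1/82) = -7/41 + B/82)
V = -104077759 (V = 12541*(-8299) = -104077759)
V - E(130) = -104077759 - (-7/41 + (1/82)*130) = -104077759 - (-7/41 + 65/41) = -104077759 - 1*58/41 = -104077759 - 58/41 = -4267188177/41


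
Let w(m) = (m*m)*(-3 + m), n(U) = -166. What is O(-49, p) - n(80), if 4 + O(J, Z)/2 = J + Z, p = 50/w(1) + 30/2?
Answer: 40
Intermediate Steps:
w(m) = m**2*(-3 + m)
p = -10 (p = 50/((1**2*(-3 + 1))) + 30/2 = 50/((1*(-2))) + 30*(1/2) = 50/(-2) + 15 = 50*(-1/2) + 15 = -25 + 15 = -10)
O(J, Z) = -8 + 2*J + 2*Z (O(J, Z) = -8 + 2*(J + Z) = -8 + (2*J + 2*Z) = -8 + 2*J + 2*Z)
O(-49, p) - n(80) = (-8 + 2*(-49) + 2*(-10)) - 1*(-166) = (-8 - 98 - 20) + 166 = -126 + 166 = 40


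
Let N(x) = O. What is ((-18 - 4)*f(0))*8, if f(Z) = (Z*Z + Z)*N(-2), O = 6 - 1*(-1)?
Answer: 0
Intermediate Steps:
O = 7 (O = 6 + 1 = 7)
N(x) = 7
f(Z) = 7*Z + 7*Z**2 (f(Z) = (Z*Z + Z)*7 = (Z**2 + Z)*7 = (Z + Z**2)*7 = 7*Z + 7*Z**2)
((-18 - 4)*f(0))*8 = ((-18 - 4)*(7*0*(1 + 0)))*8 = -154*0*8 = -22*0*8 = 0*8 = 0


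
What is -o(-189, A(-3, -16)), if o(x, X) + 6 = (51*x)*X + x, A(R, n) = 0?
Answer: 195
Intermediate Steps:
o(x, X) = -6 + x + 51*X*x (o(x, X) = -6 + ((51*x)*X + x) = -6 + (51*X*x + x) = -6 + (x + 51*X*x) = -6 + x + 51*X*x)
-o(-189, A(-3, -16)) = -(-6 - 189 + 51*0*(-189)) = -(-6 - 189 + 0) = -1*(-195) = 195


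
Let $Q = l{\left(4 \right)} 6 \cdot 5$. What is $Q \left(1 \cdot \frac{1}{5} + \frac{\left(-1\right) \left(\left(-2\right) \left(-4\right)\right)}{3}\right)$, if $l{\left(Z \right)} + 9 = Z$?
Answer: $370$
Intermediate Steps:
$l{\left(Z \right)} = -9 + Z$
$Q = -150$ ($Q = \left(-9 + 4\right) 6 \cdot 5 = \left(-5\right) 6 \cdot 5 = \left(-30\right) 5 = -150$)
$Q \left(1 \cdot \frac{1}{5} + \frac{\left(-1\right) \left(\left(-2\right) \left(-4\right)\right)}{3}\right) = - 150 \left(1 \cdot \frac{1}{5} + \frac{\left(-1\right) \left(\left(-2\right) \left(-4\right)\right)}{3}\right) = - 150 \left(1 \cdot \frac{1}{5} + \left(-1\right) 8 \cdot \frac{1}{3}\right) = - 150 \left(\frac{1}{5} - \frac{8}{3}\right) = \left(-150\right) \left(- \frac{37}{15}\right) = 370$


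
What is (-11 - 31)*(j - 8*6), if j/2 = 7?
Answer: 1428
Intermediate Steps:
j = 14 (j = 2*7 = 14)
(-11 - 31)*(j - 8*6) = (-11 - 31)*(14 - 8*6) = -42*(14 - 48) = -42*(-34) = 1428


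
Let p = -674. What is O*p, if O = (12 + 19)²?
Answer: -647714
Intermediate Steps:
O = 961 (O = 31² = 961)
O*p = 961*(-674) = -647714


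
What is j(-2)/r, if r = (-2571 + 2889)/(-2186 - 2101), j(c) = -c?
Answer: -1429/53 ≈ -26.962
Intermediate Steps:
r = -106/1429 (r = 318/(-4287) = 318*(-1/4287) = -106/1429 ≈ -0.074178)
j(-2)/r = (-1*(-2))/(-106/1429) = 2*(-1429/106) = -1429/53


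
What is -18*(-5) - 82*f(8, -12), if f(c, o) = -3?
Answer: 336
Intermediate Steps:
-18*(-5) - 82*f(8, -12) = -18*(-5) - 82*(-3) = 90 + 246 = 336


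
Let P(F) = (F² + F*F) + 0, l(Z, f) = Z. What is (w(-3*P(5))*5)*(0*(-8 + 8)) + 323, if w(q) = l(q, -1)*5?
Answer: 323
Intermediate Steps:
P(F) = 2*F² (P(F) = (F² + F²) + 0 = 2*F² + 0 = 2*F²)
w(q) = 5*q (w(q) = q*5 = 5*q)
(w(-3*P(5))*5)*(0*(-8 + 8)) + 323 = ((5*(-6*5²))*5)*(0*(-8 + 8)) + 323 = ((5*(-6*25))*5)*(0*0) + 323 = ((5*(-3*50))*5)*0 + 323 = ((5*(-150))*5)*0 + 323 = -750*5*0 + 323 = -3750*0 + 323 = 0 + 323 = 323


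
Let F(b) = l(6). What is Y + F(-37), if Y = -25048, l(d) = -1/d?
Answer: -150289/6 ≈ -25048.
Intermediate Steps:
F(b) = -⅙ (F(b) = -1/6 = -1*⅙ = -⅙)
Y + F(-37) = -25048 - ⅙ = -150289/6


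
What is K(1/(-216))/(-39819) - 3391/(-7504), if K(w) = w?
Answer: 3645709121/8067647952 ≈ 0.45189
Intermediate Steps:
K(1/(-216))/(-39819) - 3391/(-7504) = 1/(-216*(-39819)) - 3391/(-7504) = -1/216*(-1/39819) - 3391*(-1/7504) = 1/8600904 + 3391/7504 = 3645709121/8067647952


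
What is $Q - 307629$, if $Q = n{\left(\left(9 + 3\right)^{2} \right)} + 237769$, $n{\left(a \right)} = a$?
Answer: $-69716$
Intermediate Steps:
$Q = 237913$ ($Q = \left(9 + 3\right)^{2} + 237769 = 12^{2} + 237769 = 144 + 237769 = 237913$)
$Q - 307629 = 237913 - 307629 = -69716$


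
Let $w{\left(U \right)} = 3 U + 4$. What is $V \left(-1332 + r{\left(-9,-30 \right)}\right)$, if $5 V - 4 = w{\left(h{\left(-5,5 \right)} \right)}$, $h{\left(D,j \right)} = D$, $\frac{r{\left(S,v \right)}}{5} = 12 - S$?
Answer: $\frac{8589}{5} \approx 1717.8$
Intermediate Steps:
$r{\left(S,v \right)} = 60 - 5 S$ ($r{\left(S,v \right)} = 5 \left(12 - S\right) = 60 - 5 S$)
$w{\left(U \right)} = 4 + 3 U$
$V = - \frac{7}{5}$ ($V = \frac{4}{5} + \frac{4 + 3 \left(-5\right)}{5} = \frac{4}{5} + \frac{4 - 15}{5} = \frac{4}{5} + \frac{1}{5} \left(-11\right) = \frac{4}{5} - \frac{11}{5} = - \frac{7}{5} \approx -1.4$)
$V \left(-1332 + r{\left(-9,-30 \right)}\right) = - \frac{7 \left(-1332 + \left(60 - -45\right)\right)}{5} = - \frac{7 \left(-1332 + \left(60 + 45\right)\right)}{5} = - \frac{7 \left(-1332 + 105\right)}{5} = \left(- \frac{7}{5}\right) \left(-1227\right) = \frac{8589}{5}$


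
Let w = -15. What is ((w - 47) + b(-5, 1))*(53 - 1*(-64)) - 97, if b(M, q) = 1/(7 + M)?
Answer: -14585/2 ≈ -7292.5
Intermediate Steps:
((w - 47) + b(-5, 1))*(53 - 1*(-64)) - 97 = ((-15 - 47) + 1/(7 - 5))*(53 - 1*(-64)) - 97 = (-62 + 1/2)*(53 + 64) - 97 = (-62 + 1/2)*117 - 97 = -123/2*117 - 97 = -14391/2 - 97 = -14585/2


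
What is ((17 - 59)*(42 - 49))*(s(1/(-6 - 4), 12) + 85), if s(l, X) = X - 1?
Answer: 28224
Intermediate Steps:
s(l, X) = -1 + X
((17 - 59)*(42 - 49))*(s(1/(-6 - 4), 12) + 85) = ((17 - 59)*(42 - 49))*((-1 + 12) + 85) = (-42*(-7))*(11 + 85) = 294*96 = 28224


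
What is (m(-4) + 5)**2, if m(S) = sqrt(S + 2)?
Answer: (5 + I*sqrt(2))**2 ≈ 23.0 + 14.142*I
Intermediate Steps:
m(S) = sqrt(2 + S)
(m(-4) + 5)**2 = (sqrt(2 - 4) + 5)**2 = (sqrt(-2) + 5)**2 = (I*sqrt(2) + 5)**2 = (5 + I*sqrt(2))**2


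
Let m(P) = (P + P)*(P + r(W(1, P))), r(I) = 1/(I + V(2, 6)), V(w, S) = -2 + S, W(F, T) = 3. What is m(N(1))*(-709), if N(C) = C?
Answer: -11344/7 ≈ -1620.6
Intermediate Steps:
r(I) = 1/(4 + I) (r(I) = 1/(I + (-2 + 6)) = 1/(I + 4) = 1/(4 + I))
m(P) = 2*P*(1/7 + P) (m(P) = (P + P)*(P + 1/(4 + 3)) = (2*P)*(P + 1/7) = (2*P)*(1/7 + P) = 2*P*(1/7 + P))
m(N(1))*(-709) = ((2/7)*1*(1 + 7*1))*(-709) = ((2/7)*1*(1 + 7))*(-709) = ((2/7)*1*8)*(-709) = (16/7)*(-709) = -11344/7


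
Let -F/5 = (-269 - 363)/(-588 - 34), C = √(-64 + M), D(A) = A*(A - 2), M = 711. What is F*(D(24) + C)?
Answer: -834240/311 - 1580*√647/311 ≈ -2811.7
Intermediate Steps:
D(A) = A*(-2 + A)
C = √647 (C = √(-64 + 711) = √647 ≈ 25.436)
F = -1580/311 (F = -5*(-269 - 363)/(-588 - 34) = -(-3160)/(-622) = -(-3160)*(-1)/622 = -5*316/311 = -1580/311 ≈ -5.0804)
F*(D(24) + C) = -1580*(24*(-2 + 24) + √647)/311 = -1580*(24*22 + √647)/311 = -1580*(528 + √647)/311 = -834240/311 - 1580*√647/311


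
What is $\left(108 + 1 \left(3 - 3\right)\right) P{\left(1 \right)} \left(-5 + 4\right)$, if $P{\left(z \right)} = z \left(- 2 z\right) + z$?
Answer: $108$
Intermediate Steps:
$P{\left(z \right)} = z - 2 z^{2}$ ($P{\left(z \right)} = - 2 z^{2} + z = z - 2 z^{2}$)
$\left(108 + 1 \left(3 - 3\right)\right) P{\left(1 \right)} \left(-5 + 4\right) = \left(108 + 1 \left(3 - 3\right)\right) 1 \left(1 - 2\right) \left(-5 + 4\right) = \left(108 + 1 \cdot 0\right) 1 \left(1 - 2\right) \left(-1\right) = \left(108 + 0\right) 1 \left(-1\right) \left(-1\right) = 108 \left(\left(-1\right) \left(-1\right)\right) = 108 \cdot 1 = 108$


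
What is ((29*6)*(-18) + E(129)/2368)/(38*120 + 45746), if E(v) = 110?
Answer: -3708233/59562304 ≈ -0.062258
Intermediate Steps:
((29*6)*(-18) + E(129)/2368)/(38*120 + 45746) = ((29*6)*(-18) + 110/2368)/(38*120 + 45746) = (174*(-18) + 110*(1/2368))/(4560 + 45746) = (-3132 + 55/1184)/50306 = -3708233/1184*1/50306 = -3708233/59562304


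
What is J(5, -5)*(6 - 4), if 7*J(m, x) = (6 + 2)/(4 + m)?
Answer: 16/63 ≈ 0.25397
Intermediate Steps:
J(m, x) = 8/(7*(4 + m)) (J(m, x) = ((6 + 2)/(4 + m))/7 = (8/(4 + m))/7 = 8/(7*(4 + m)))
J(5, -5)*(6 - 4) = (8/(7*(4 + 5)))*(6 - 4) = ((8/7)/9)*2 = ((8/7)*(⅑))*2 = (8/63)*2 = 16/63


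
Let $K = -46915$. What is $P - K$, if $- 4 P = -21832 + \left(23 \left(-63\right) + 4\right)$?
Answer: $\frac{210937}{4} \approx 52734.0$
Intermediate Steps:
$P = \frac{23277}{4}$ ($P = - \frac{-21832 + \left(23 \left(-63\right) + 4\right)}{4} = - \frac{-21832 + \left(-1449 + 4\right)}{4} = - \frac{-21832 - 1445}{4} = \left(- \frac{1}{4}\right) \left(-23277\right) = \frac{23277}{4} \approx 5819.3$)
$P - K = \frac{23277}{4} - -46915 = \frac{23277}{4} + 46915 = \frac{210937}{4}$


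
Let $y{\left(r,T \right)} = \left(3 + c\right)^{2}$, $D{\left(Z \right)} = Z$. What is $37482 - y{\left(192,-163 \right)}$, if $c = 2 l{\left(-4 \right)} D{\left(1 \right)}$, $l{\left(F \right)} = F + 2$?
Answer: $37481$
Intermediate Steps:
$l{\left(F \right)} = 2 + F$
$c = -4$ ($c = 2 \left(2 - 4\right) 1 = 2 \left(-2\right) 1 = \left(-4\right) 1 = -4$)
$y{\left(r,T \right)} = 1$ ($y{\left(r,T \right)} = \left(3 - 4\right)^{2} = \left(-1\right)^{2} = 1$)
$37482 - y{\left(192,-163 \right)} = 37482 - 1 = 37481$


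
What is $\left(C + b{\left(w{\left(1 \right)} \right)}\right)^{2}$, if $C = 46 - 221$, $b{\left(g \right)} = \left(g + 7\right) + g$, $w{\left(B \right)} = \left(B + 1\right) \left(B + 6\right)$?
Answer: $19600$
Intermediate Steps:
$w{\left(B \right)} = \left(1 + B\right) \left(6 + B\right)$
$b{\left(g \right)} = 7 + 2 g$ ($b{\left(g \right)} = \left(7 + g\right) + g = 7 + 2 g$)
$C = -175$
$\left(C + b{\left(w{\left(1 \right)} \right)}\right)^{2} = \left(-175 + \left(7 + 2 \left(6 + 1^{2} + 7 \cdot 1\right)\right)\right)^{2} = \left(-175 + \left(7 + 2 \left(6 + 1 + 7\right)\right)\right)^{2} = \left(-175 + \left(7 + 2 \cdot 14\right)\right)^{2} = \left(-175 + \left(7 + 28\right)\right)^{2} = \left(-175 + 35\right)^{2} = \left(-140\right)^{2} = 19600$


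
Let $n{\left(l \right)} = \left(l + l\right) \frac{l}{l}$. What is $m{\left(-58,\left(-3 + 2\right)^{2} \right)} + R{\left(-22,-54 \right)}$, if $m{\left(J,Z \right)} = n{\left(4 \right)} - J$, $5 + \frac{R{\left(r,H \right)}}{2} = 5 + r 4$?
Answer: $-110$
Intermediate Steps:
$n{\left(l \right)} = 2 l$ ($n{\left(l \right)} = 2 l 1 = 2 l$)
$R{\left(r,H \right)} = 8 r$ ($R{\left(r,H \right)} = -10 + 2 \left(5 + r 4\right) = -10 + 2 \left(5 + 4 r\right) = -10 + \left(10 + 8 r\right) = 8 r$)
$m{\left(J,Z \right)} = 8 - J$ ($m{\left(J,Z \right)} = 2 \cdot 4 - J = 8 - J$)
$m{\left(-58,\left(-3 + 2\right)^{2} \right)} + R{\left(-22,-54 \right)} = \left(8 - -58\right) + 8 \left(-22\right) = \left(8 + 58\right) - 176 = 66 - 176 = -110$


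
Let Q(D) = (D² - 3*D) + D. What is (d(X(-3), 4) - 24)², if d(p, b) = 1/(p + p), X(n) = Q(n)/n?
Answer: 58081/100 ≈ 580.81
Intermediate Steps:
Q(D) = D² - 2*D
X(n) = -2 + n (X(n) = (n*(-2 + n))/n = -2 + n)
d(p, b) = 1/(2*p)
(d(X(-3), 4) - 24)² = (1/(2*(-2 - 3)) - 24)² = ((½)/(-5) - 24)² = ((½)*(-⅕) - 24)² = (-⅒ - 24)² = (-241/10)² = 58081/100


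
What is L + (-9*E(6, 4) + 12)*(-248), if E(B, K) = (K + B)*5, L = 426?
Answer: 109050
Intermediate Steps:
E(B, K) = 5*B + 5*K (E(B, K) = (B + K)*5 = 5*B + 5*K)
L + (-9*E(6, 4) + 12)*(-248) = 426 + (-9*(5*6 + 5*4) + 12)*(-248) = 426 + (-9*(30 + 20) + 12)*(-248) = 426 + (-9*50 + 12)*(-248) = 426 + (-450 + 12)*(-248) = 426 - 438*(-248) = 426 + 108624 = 109050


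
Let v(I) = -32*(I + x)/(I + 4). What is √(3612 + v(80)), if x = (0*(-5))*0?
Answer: 2*√394863/21 ≈ 59.846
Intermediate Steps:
x = 0 (x = 0*0 = 0)
v(I) = -32*I/(4 + I) (v(I) = -32*(I + 0)/(I + 4) = -32*I/(4 + I))
√(3612 + v(80)) = √(3612 - 32*80/(4 + 80)) = √(3612 - 32*80/84) = √(3612 - 32*80*1/84) = √(3612 - 640/21) = √(75212/21) = 2*√394863/21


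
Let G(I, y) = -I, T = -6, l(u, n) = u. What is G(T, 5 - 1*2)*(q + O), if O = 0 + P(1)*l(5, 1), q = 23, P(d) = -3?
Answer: 48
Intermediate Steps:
O = -15 (O = 0 - 3*5 = 0 - 15 = -15)
G(T, 5 - 1*2)*(q + O) = (-1*(-6))*(23 - 15) = 6*8 = 48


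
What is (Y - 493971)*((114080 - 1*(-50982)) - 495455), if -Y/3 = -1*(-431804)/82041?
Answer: 4463297783829213/27347 ≈ 1.6321e+11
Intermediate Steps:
Y = -431804/27347 (Y = -3*(-1*(-431804))/82041 = -1295412/82041 = -3*431804/82041 = -431804/27347 ≈ -15.790)
(Y - 493971)*((114080 - 1*(-50982)) - 495455) = (-431804/27347 - 493971)*((114080 - 1*(-50982)) - 495455) = -13509056741*((114080 + 50982) - 495455)/27347 = -13509056741*(165062 - 495455)/27347 = -13509056741/27347*(-330393) = 4463297783829213/27347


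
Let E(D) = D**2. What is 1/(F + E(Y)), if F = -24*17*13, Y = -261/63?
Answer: -49/259055 ≈ -0.00018915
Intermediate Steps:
Y = -29/7 (Y = -261*1/63 = -29/7 ≈ -4.1429)
F = -5304 (F = -408*13 = -5304)
1/(F + E(Y)) = 1/(-5304 + (-29/7)**2) = 1/(-5304 + 841/49) = 1/(-259055/49) = -49/259055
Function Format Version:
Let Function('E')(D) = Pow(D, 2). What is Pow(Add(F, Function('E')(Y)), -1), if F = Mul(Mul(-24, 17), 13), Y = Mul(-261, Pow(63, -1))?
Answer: Rational(-49, 259055) ≈ -0.00018915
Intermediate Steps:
Y = Rational(-29, 7) (Y = Mul(-261, Rational(1, 63)) = Rational(-29, 7) ≈ -4.1429)
F = -5304 (F = Mul(-408, 13) = -5304)
Pow(Add(F, Function('E')(Y)), -1) = Pow(Add(-5304, Pow(Rational(-29, 7), 2)), -1) = Pow(Add(-5304, Rational(841, 49)), -1) = Pow(Rational(-259055, 49), -1) = Rational(-49, 259055)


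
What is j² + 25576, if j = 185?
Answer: 59801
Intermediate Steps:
j² + 25576 = 185² + 25576 = 34225 + 25576 = 59801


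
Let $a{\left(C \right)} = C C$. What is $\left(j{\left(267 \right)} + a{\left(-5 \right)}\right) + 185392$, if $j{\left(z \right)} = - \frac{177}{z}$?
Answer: $\frac{16502054}{89} \approx 1.8542 \cdot 10^{5}$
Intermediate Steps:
$a{\left(C \right)} = C^{2}$
$\left(j{\left(267 \right)} + a{\left(-5 \right)}\right) + 185392 = \left(- \frac{177}{267} + \left(-5\right)^{2}\right) + 185392 = \left(\left(-177\right) \frac{1}{267} + 25\right) + 185392 = \left(- \frac{59}{89} + 25\right) + 185392 = \frac{2166}{89} + 185392 = \frac{16502054}{89}$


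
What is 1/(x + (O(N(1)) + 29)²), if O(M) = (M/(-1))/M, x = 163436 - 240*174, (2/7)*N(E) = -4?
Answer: 1/122460 ≈ 8.1659e-6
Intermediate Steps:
N(E) = -14 (N(E) = (7/2)*(-4) = -14)
x = 121676 (x = 163436 - 41760 = 121676)
O(M) = -1 (O(M) = (M*(-1))/M = (-M)/M = -1)
1/(x + (O(N(1)) + 29)²) = 1/(121676 + (-1 + 29)²) = 1/(121676 + 28²) = 1/(121676 + 784) = 1/122460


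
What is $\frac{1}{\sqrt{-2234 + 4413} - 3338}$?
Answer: $- \frac{3338}{11140065} - \frac{\sqrt{2179}}{11140065} \approx -0.00030383$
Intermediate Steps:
$\frac{1}{\sqrt{-2234 + 4413} - 3338} = \frac{1}{\sqrt{2179} - 3338} = \frac{1}{-3338 + \sqrt{2179}}$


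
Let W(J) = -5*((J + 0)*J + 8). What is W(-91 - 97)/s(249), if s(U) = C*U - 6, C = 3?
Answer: -58920/247 ≈ -238.54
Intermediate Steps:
W(J) = -40 - 5*J² (W(J) = -5*(J*J + 8) = -5*(J² + 8) = -5*(8 + J²) = -40 - 5*J²)
s(U) = -6 + 3*U (s(U) = 3*U - 6 = -6 + 3*U)
W(-91 - 97)/s(249) = (-40 - 5*(-91 - 97)²)/(-6 + 3*249) = (-40 - 5*(-188)²)/(-6 + 747) = (-40 - 5*35344)/741 = (-40 - 176720)*(1/741) = -176760*1/741 = -58920/247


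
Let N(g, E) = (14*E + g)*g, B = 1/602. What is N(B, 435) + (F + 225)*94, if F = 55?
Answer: 9542139461/362404 ≈ 26330.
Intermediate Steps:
B = 1/602 ≈ 0.0016611
N(g, E) = g*(g + 14*E) (N(g, E) = (g + 14*E)*g = g*(g + 14*E))
N(B, 435) + (F + 225)*94 = (1/602 + 14*435)/602 + (55 + 225)*94 = (1/602 + 6090)/602 + 280*94 = (1/602)*(3666181/602) + 26320 = 3666181/362404 + 26320 = 9542139461/362404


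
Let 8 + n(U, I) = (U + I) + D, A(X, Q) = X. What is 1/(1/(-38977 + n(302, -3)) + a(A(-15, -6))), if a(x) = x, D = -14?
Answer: -38700/580501 ≈ -0.066667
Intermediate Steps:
n(U, I) = -22 + I + U (n(U, I) = -8 + ((U + I) - 14) = -8 + ((I + U) - 14) = -8 + (-14 + I + U) = -22 + I + U)
1/(1/(-38977 + n(302, -3)) + a(A(-15, -6))) = 1/(1/(-38977 + (-22 - 3 + 302)) - 15) = 1/(1/(-38977 + 277) - 15) = 1/(1/(-38700) - 15) = 1/(-1/38700 - 15) = 1/(-580501/38700) = -38700/580501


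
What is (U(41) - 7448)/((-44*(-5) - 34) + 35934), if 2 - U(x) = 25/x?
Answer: -305311/1480920 ≈ -0.20616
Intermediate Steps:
U(x) = 2 - 25/x
(U(41) - 7448)/((-44*(-5) - 34) + 35934) = ((2 - 25/41) - 7448)/((-44*(-5) - 34) + 35934) = ((2 - 25*1/41) - 7448)/((220 - 34) + 35934) = ((2 - 25/41) - 7448)/(186 + 35934) = (57/41 - 7448)/36120 = -305311/41*1/36120 = -305311/1480920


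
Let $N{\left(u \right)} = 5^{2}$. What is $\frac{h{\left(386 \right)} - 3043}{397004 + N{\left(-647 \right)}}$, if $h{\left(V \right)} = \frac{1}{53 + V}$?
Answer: $- \frac{445292}{58098577} \approx -0.0076644$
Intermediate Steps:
$N{\left(u \right)} = 25$
$\frac{h{\left(386 \right)} - 3043}{397004 + N{\left(-647 \right)}} = \frac{\frac{1}{53 + 386} - 3043}{397004 + 25} = \frac{\frac{1}{439} - 3043}{397029} = \left(\frac{1}{439} - 3043\right) \frac{1}{397029} = \left(- \frac{1335876}{439}\right) \frac{1}{397029} = - \frac{445292}{58098577}$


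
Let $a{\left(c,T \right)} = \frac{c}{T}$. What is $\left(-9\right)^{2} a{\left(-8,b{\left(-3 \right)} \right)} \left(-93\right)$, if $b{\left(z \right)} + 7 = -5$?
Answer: $-5022$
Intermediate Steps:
$b{\left(z \right)} = -12$ ($b{\left(z \right)} = -7 - 5 = -12$)
$\left(-9\right)^{2} a{\left(-8,b{\left(-3 \right)} \right)} \left(-93\right) = \left(-9\right)^{2} \left(- \frac{8}{-12}\right) \left(-93\right) = 81 \left(\left(-8\right) \left(- \frac{1}{12}\right)\right) \left(-93\right) = 81 \cdot \frac{2}{3} \left(-93\right) = 54 \left(-93\right) = -5022$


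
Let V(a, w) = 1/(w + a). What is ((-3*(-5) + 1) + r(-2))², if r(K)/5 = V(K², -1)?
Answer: 2809/9 ≈ 312.11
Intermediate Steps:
V(a, w) = 1/(a + w)
r(K) = 5/(-1 + K²) (r(K) = 5/(K² - 1) = 5/(-1 + K²))
((-3*(-5) + 1) + r(-2))² = ((-3*(-5) + 1) + 5/(-1 + (-2)²))² = ((15 + 1) + 5/(-1 + 4))² = (16 + 5/3)² = (53/3)² = 2809/9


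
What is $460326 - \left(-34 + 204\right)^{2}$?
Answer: $431426$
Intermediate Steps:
$460326 - \left(-34 + 204\right)^{2} = 460326 - 170^{2} = 460326 - 28900 = 431426$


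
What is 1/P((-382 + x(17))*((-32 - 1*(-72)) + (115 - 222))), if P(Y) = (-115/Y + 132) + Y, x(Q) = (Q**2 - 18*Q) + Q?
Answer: 25594/658431129 ≈ 3.8871e-5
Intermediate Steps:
x(Q) = Q**2 - 17*Q
P(Y) = 132 + Y - 115/Y (P(Y) = (132 - 115/Y) + Y = 132 + Y - 115/Y)
1/P((-382 + x(17))*((-32 - 1*(-72)) + (115 - 222))) = 1/(132 + (-382 + 17*(-17 + 17))*((-32 - 1*(-72)) + (115 - 222)) - 115*1/((-382 + 17*(-17 + 17))*((-32 - 1*(-72)) + (115 - 222)))) = 1/(132 + (-382 + 17*0)*((-32 + 72) - 107) - 115*1/((-382 + 17*0)*((-32 + 72) - 107))) = 1/(132 + (-382 + 0)*(40 - 107) - 115*1/((-382 + 0)*(40 - 107))) = 1/(132 - 382*(-67) - 115/((-382*(-67)))) = 1/(132 + 25594 - 115/25594) = 1/(658431129/25594) = 25594/658431129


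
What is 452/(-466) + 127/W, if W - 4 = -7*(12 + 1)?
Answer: -49253/20271 ≈ -2.4297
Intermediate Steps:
W = -87 (W = 4 - 7*(12 + 1) = 4 - 7*13 = 4 - 91 = -87)
452/(-466) + 127/W = 452/(-466) + 127/(-87) = 452*(-1/466) + 127*(-1/87) = -226/233 - 127/87 = -49253/20271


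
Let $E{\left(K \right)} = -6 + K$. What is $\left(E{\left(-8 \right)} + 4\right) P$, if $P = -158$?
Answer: $1580$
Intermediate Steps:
$\left(E{\left(-8 \right)} + 4\right) P = \left(\left(-6 - 8\right) + 4\right) \left(-158\right) = \left(-14 + 4\right) \left(-158\right) = \left(-10\right) \left(-158\right) = 1580$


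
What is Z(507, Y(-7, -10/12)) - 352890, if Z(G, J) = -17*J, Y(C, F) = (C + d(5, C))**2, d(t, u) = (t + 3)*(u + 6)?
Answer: -356715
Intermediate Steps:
d(t, u) = (3 + t)*(6 + u)
Y(C, F) = (48 + 9*C)**2 (Y(C, F) = (C + (18 + 3*C + 6*5 + 5*C))**2 = (C + (18 + 3*C + 30 + 5*C))**2 = (C + (48 + 8*C))**2 = (48 + 9*C)**2)
Z(507, Y(-7, -10/12)) - 352890 = -153*(16 + 3*(-7))**2 - 352890 = -153*(16 - 21)**2 - 352890 = -153*(-5)**2 - 352890 = -153*25 - 352890 = -17*225 - 352890 = -3825 - 352890 = -356715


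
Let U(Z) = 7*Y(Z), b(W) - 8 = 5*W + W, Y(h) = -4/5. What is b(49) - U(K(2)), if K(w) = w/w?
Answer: 1538/5 ≈ 307.60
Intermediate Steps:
Y(h) = -⅘ (Y(h) = -4*⅕ = -⅘)
b(W) = 8 + 6*W (b(W) = 8 + (5*W + W) = 8 + 6*W)
K(w) = 1
U(Z) = -28/5 (U(Z) = 7*(-⅘) = -28/5)
b(49) - U(K(2)) = (8 + 6*49) - 1*(-28/5) = (8 + 294) + 28/5 = 302 + 28/5 = 1538/5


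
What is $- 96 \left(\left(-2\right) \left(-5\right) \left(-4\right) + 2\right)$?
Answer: $3648$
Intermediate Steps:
$- 96 \left(\left(-2\right) \left(-5\right) \left(-4\right) + 2\right) = - 96 \left(10 \left(-4\right) + 2\right) = - 96 \left(-40 + 2\right) = \left(-96\right) \left(-38\right) = 3648$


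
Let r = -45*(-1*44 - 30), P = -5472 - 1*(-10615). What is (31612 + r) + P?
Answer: 40085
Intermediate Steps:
P = 5143 (P = -5472 + 10615 = 5143)
r = 3330 (r = -45*(-44 - 30) = -45*(-74) = 3330)
(31612 + r) + P = (31612 + 3330) + 5143 = 34942 + 5143 = 40085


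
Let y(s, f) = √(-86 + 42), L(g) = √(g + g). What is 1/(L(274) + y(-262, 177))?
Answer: 1/(2*(√137 + I*√11)) ≈ 0.039543 - 0.011205*I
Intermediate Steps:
L(g) = √2*√g (L(g) = √(2*g) = √2*√g)
y(s, f) = 2*I*√11 (y(s, f) = √(-44) = 2*I*√11)
1/(L(274) + y(-262, 177)) = 1/(√2*√274 + 2*I*√11) = 1/(2*√137 + 2*I*√11)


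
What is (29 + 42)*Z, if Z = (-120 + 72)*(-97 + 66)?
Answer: 105648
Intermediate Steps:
Z = 1488 (Z = -48*(-31) = 1488)
(29 + 42)*Z = (29 + 42)*1488 = 71*1488 = 105648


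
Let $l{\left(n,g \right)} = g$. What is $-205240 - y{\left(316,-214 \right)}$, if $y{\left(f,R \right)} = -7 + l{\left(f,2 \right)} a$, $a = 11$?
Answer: $-205255$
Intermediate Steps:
$y{\left(f,R \right)} = 15$ ($y{\left(f,R \right)} = -7 + 2 \cdot 11 = -7 + 22 = 15$)
$-205240 - y{\left(316,-214 \right)} = -205240 - 15 = -205255$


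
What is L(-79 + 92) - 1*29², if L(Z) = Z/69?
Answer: -58016/69 ≈ -840.81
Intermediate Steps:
L(Z) = Z/69 (L(Z) = Z*(1/69) = Z/69)
L(-79 + 92) - 1*29² = (-79 + 92)/69 - 1*29² = (1/69)*13 - 1*841 = 13/69 - 841 = -58016/69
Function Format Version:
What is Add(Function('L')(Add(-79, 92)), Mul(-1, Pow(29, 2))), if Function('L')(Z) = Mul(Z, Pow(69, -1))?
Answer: Rational(-58016, 69) ≈ -840.81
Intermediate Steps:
Function('L')(Z) = Mul(Rational(1, 69), Z) (Function('L')(Z) = Mul(Z, Rational(1, 69)) = Mul(Rational(1, 69), Z))
Add(Function('L')(Add(-79, 92)), Mul(-1, Pow(29, 2))) = Add(Mul(Rational(1, 69), Add(-79, 92)), Mul(-1, Pow(29, 2))) = Add(Mul(Rational(1, 69), 13), Mul(-1, 841)) = Add(Rational(13, 69), -841) = Rational(-58016, 69)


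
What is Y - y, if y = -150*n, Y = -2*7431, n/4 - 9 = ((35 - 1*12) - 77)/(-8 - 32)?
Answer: -8652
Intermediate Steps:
n = 207/5 (n = 36 + 4*(((35 - 1*12) - 77)/(-8 - 32)) = 36 + 4*(((35 - 12) - 77)/(-40)) = 36 + 4*((23 - 77)*(-1/40)) = 36 + 4*(-54*(-1/40)) = 36 + 4*(27/20) = 36 + 27/5 = 207/5 ≈ 41.400)
Y = -14862
y = -6210 (y = -150*207/5 = -6210)
Y - y = -14862 - 1*(-6210) = -14862 + 6210 = -8652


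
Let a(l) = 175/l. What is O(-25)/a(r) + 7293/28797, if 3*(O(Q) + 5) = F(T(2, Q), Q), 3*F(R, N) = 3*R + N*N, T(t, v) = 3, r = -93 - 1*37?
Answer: -146233321/3023685 ≈ -48.363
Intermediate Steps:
r = -130 (r = -93 - 37 = -130)
F(R, N) = R + N²/3 (F(R, N) = (3*R + N*N)/3 = (3*R + N²)/3 = (N² + 3*R)/3 = R + N²/3)
O(Q) = -4 + Q²/9 (O(Q) = -5 + (3 + Q²/3)/3 = -5 + (1 + Q²/9) = -4 + Q²/9)
O(-25)/a(r) + 7293/28797 = (-4 + (⅑)*(-25)²)/((175/(-130))) + 7293/28797 = (-4 + (⅑)*625)/((175*(-1/130))) + 7293*(1/28797) = (-4 + 625/9)/(-35/26) + 2431/9599 = (589/9)*(-26/35) + 2431/9599 = -15314/315 + 2431/9599 = -146233321/3023685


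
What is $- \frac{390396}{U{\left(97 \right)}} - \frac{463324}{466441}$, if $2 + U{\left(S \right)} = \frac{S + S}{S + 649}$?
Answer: $\frac{67921768639952}{302720209} \approx 2.2437 \cdot 10^{5}$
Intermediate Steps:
$U{\left(S \right)} = -2 + \frac{2 S}{649 + S}$ ($U{\left(S \right)} = -2 + \frac{S + S}{S + 649} = -2 + \frac{2 S}{649 + S}$)
$- \frac{390396}{U{\left(97 \right)}} - \frac{463324}{466441} = - \frac{390396}{\left(-1298\right) \frac{1}{649 + 97}} - \frac{463324}{466441} = - \frac{390396}{\left(-1298\right) \frac{1}{746}} - \frac{463324}{466441} = - \frac{390396}{- \frac{649}{373}} - \frac{463324}{466441} = \left(-390396\right) \left(- \frac{373}{649}\right) - \frac{463324}{466441} = \frac{145617708}{649} - \frac{463324}{466441} = \frac{67921768639952}{302720209}$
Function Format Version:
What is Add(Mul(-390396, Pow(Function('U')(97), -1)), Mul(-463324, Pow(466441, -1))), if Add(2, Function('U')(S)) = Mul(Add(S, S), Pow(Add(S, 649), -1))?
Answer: Rational(67921768639952, 302720209) ≈ 2.2437e+5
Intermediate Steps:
Function('U')(S) = Add(-2, Mul(2, S, Pow(Add(649, S), -1))) (Function('U')(S) = Add(-2, Mul(Add(S, S), Pow(Add(S, 649), -1))) = Add(-2, Mul(Mul(2, S), Pow(Add(649, S), -1))) = Add(-2, Mul(2, S, Pow(Add(649, S), -1))))
Add(Mul(-390396, Pow(Function('U')(97), -1)), Mul(-463324, Pow(466441, -1))) = Add(Mul(-390396, Pow(Mul(-1298, Pow(Add(649, 97), -1)), -1)), Mul(-463324, Pow(466441, -1))) = Add(Mul(-390396, Pow(Mul(-1298, Pow(746, -1)), -1)), Mul(-463324, Rational(1, 466441))) = Add(Mul(-390396, Pow(Mul(-1298, Rational(1, 746)), -1)), Rational(-463324, 466441)) = Add(Mul(-390396, Pow(Rational(-649, 373), -1)), Rational(-463324, 466441)) = Add(Mul(-390396, Rational(-373, 649)), Rational(-463324, 466441)) = Add(Rational(145617708, 649), Rational(-463324, 466441)) = Rational(67921768639952, 302720209)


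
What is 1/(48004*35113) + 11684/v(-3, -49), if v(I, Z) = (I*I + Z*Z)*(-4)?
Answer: -2461766880941/2031105164660 ≈ -1.2120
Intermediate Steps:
v(I, Z) = -4*I**2 - 4*Z**2 (v(I, Z) = (I**2 + Z**2)*(-4) = -4*I**2 - 4*Z**2)
1/(48004*35113) + 11684/v(-3, -49) = 1/(48004*35113) + 11684/(-4*(-3)**2 - 4*(-49)**2) = (1/48004)*(1/35113) + 11684/(-4*9 - 4*2401) = 1/1685564452 + 11684/(-36 - 9604) = 1/1685564452 + 11684/(-9640) = 1/1685564452 + 11684*(-1/9640) = 1/1685564452 - 2921/2410 = -2461766880941/2031105164660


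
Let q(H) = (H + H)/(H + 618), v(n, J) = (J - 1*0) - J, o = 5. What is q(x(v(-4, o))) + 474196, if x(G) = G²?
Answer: 474196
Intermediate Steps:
v(n, J) = 0 (v(n, J) = (J + 0) - J = J - J = 0)
q(H) = 2*H/(618 + H) (q(H) = (2*H)/(618 + H) = 2*H/(618 + H))
q(x(v(-4, o))) + 474196 = 2*0²/(618 + 0²) + 474196 = 2*0/(618 + 0) + 474196 = 2*0/618 + 474196 = 2*0*(1/618) + 474196 = 0 + 474196 = 474196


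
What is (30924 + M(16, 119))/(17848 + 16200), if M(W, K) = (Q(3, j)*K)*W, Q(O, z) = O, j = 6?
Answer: 9159/8512 ≈ 1.0760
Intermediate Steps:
M(W, K) = 3*K*W (M(W, K) = (3*K)*W = 3*K*W)
(30924 + M(16, 119))/(17848 + 16200) = (30924 + 3*119*16)/(17848 + 16200) = (30924 + 5712)/34048 = 36636*(1/34048) = 9159/8512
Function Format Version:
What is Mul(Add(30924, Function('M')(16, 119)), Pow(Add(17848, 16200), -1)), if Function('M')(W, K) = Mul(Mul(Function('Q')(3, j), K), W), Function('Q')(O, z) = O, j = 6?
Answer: Rational(9159, 8512) ≈ 1.0760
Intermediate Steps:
Function('M')(W, K) = Mul(3, K, W) (Function('M')(W, K) = Mul(Mul(3, K), W) = Mul(3, K, W))
Mul(Add(30924, Function('M')(16, 119)), Pow(Add(17848, 16200), -1)) = Mul(Add(30924, Mul(3, 119, 16)), Pow(Add(17848, 16200), -1)) = Mul(Add(30924, 5712), Pow(34048, -1)) = Mul(36636, Rational(1, 34048)) = Rational(9159, 8512)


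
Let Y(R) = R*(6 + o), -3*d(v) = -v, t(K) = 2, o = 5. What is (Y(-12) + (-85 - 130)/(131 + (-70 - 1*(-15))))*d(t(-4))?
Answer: -10247/114 ≈ -89.886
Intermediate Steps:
d(v) = v/3 (d(v) = -(-1)*v/3 = v/3)
Y(R) = 11*R (Y(R) = R*(6 + 5) = R*11 = 11*R)
(Y(-12) + (-85 - 130)/(131 + (-70 - 1*(-15))))*d(t(-4)) = (11*(-12) + (-85 - 130)/(131 + (-70 - 1*(-15))))*((1/3)*2) = (-132 - 215/(131 + (-70 + 15)))*(2/3) = (-132 - 215/(131 - 55))*(2/3) = (-132 - 215/76)*(2/3) = -10247/76*2/3 = -10247/114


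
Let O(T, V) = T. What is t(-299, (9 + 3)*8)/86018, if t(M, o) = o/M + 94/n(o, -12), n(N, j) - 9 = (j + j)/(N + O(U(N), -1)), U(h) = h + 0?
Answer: 109016/913038061 ≈ 0.00011940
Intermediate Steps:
U(h) = h
n(N, j) = 9 + j/N (n(N, j) = 9 + (j + j)/(N + N) = 9 + (2*j)/((2*N)) = 9 + (2*j)*(1/(2*N)) = 9 + j/N)
t(M, o) = 94/(9 - 12/o) + o/M (t(M, o) = o/M + 94/(9 - 12/o) = 94/(9 - 12/o) + o/M)
t(-299, (9 + 3)*8)/86018 = ((⅓)*((9 + 3)*8)*(-12 + 9*((9 + 3)*8) + 94*(-299))/(-299*(-4 + 3*((9 + 3)*8))))/86018 = ((⅓)*(12*8)*(-1/299)*(-12 + 9*(12*8) - 28106)/(-4 + 3*(12*8)))*(1/86018) = ((⅓)*96*(-1/299)*(-12 + 9*96 - 28106)/(-4 + 3*96))*(1/86018) = ((⅓)*96*(-1/299)*(-12 + 864 - 28106)/(-4 + 288))*(1/86018) = ((⅓)*96*(-1/299)*(-27254)/284)*(1/86018) = ((⅓)*96*(-1/299)*(1/284)*(-27254))*(1/86018) = (218032/21229)*(1/86018) = 109016/913038061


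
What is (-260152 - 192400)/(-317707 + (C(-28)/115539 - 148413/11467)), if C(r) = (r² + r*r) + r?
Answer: 299789839594788/210471297525259 ≈ 1.4244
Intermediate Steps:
C(r) = r + 2*r² (C(r) = (r² + r²) + r = 2*r² + r = r + 2*r²)
(-260152 - 192400)/(-317707 + (C(-28)/115539 - 148413/11467)) = (-260152 - 192400)/(-317707 + (-28*(1 + 2*(-28))/115539 - 148413/11467)) = -452552/(-317707 + (-28*(1 - 56)*(1/115539) - 148413*1/11467)) = -452552/(-317707 + (-28*(-55)*(1/115539) - 148413/11467)) = -452552/(-317707 + (1540*(1/115539) - 148413/11467)) = -452552/(-317707 + (1540/115539 - 148413/11467)) = -452552/(-317707 - 17129830427/1324885713) = -452552/(-420942595050518/1324885713) = -452552*(-1324885713/420942595050518) = 299789839594788/210471297525259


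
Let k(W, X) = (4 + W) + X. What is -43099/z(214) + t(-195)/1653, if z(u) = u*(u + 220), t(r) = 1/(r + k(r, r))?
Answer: -5913152969/12742494324 ≈ -0.46405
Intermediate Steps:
k(W, X) = 4 + W + X
t(r) = 1/(4 + 3*r) (t(r) = 1/(r + (4 + r + r)) = 1/(r + (4 + 2*r)) = 1/(4 + 3*r))
z(u) = u*(220 + u)
-43099/z(214) + t(-195)/1653 = -43099*1/(214*(220 + 214)) + 1/((4 + 3*(-195))*1653) = -43099/(214*434) + (1/1653)/(4 - 585) = -43099/92876 + (1/1653)/(-581) = -43099*1/92876 - 1/581*1/1653 = -6157/13268 - 1/960393 = -5913152969/12742494324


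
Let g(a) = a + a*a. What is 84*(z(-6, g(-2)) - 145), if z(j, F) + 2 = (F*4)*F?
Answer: -11004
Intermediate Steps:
g(a) = a + a**2
z(j, F) = -2 + 4*F**2 (z(j, F) = -2 + (F*4)*F = -2 + (4*F)*F = -2 + 4*F**2)
84*(z(-6, g(-2)) - 145) = 84*((-2 + 4*(-2*(1 - 2))**2) - 145) = 84*((-2 + 4*(-2*(-1))**2) - 145) = 84*((-2 + 4*2**2) - 145) = 84*((-2 + 4*4) - 145) = 84*((-2 + 16) - 145) = 84*(14 - 145) = 84*(-131) = -11004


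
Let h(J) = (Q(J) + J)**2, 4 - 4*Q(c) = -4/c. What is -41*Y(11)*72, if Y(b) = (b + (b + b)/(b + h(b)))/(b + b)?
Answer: -2369226/1585 ≈ -1494.8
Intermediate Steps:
Q(c) = 1 + 1/c (Q(c) = 1 - (-1)/c = 1 + 1/c)
h(J) = (J + (1 + J)/J)**2 (h(J) = ((1 + J)/J + J)**2 = (J + (1 + J)/J)**2)
Y(b) = (b + 2*b/(b + (1 + b + b**2)**2/b**2))/(2*b) (Y(b) = (b + (b + b)/(b + (1 + b + b**2)**2/b**2))/(b + b) = (b + (2*b)/(b + (1 + b + b**2)**2/b**2))/((2*b)) = (b + 2*b/(b + (1 + b + b**2)**2/b**2))*(1/(2*b)) = (b + 2*b/(b + (1 + b + b**2)**2/b**2))/(2*b))
-41*Y(11)*72 = -41*((1 + 11 + 11**2)**2 + 11**2*(2 + 11))/(2*(11**3 + (1 + 11 + 11**2)**2))*72 = -41*((1 + 11 + 121)**2 + 121*13)/(2*(1331 + (1 + 11 + 121)**2))*72 = -41*(133**2 + 1573)/(2*(1331 + 133**2))*72 = -41*(17689 + 1573)/(2*(1331 + 17689))*72 = -41*19262/(2*19020)*72 = -41*9631/19020*72 = -394871/19020*72 = -2369226/1585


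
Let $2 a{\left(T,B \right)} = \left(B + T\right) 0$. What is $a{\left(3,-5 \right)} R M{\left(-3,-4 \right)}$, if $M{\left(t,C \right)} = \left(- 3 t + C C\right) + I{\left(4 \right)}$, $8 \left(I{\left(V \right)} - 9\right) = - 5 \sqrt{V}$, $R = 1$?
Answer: $0$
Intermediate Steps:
$a{\left(T,B \right)} = 0$ ($a{\left(T,B \right)} = \frac{\left(B + T\right) 0}{2} = \frac{1}{2} \cdot 0 = 0$)
$I{\left(V \right)} = 9 - \frac{5 \sqrt{V}}{8}$ ($I{\left(V \right)} = 9 + \frac{\left(-5\right) \sqrt{V}}{8} = 9 - \frac{5 \sqrt{V}}{8}$)
$M{\left(t,C \right)} = \frac{31}{4} + C^{2} - 3 t$ ($M{\left(t,C \right)} = \left(- 3 t + C C\right) + \left(9 - \frac{5 \sqrt{4}}{8}\right) = \left(- 3 t + C^{2}\right) + \left(9 - \frac{5}{4}\right) = \left(C^{2} - 3 t\right) + \left(9 - \frac{5}{4}\right) = \left(C^{2} - 3 t\right) + \frac{31}{4} = \frac{31}{4} + C^{2} - 3 t$)
$a{\left(3,-5 \right)} R M{\left(-3,-4 \right)} = 0 \cdot 1 \left(\frac{31}{4} + \left(-4\right)^{2} - -9\right) = 0 \left(\frac{31}{4} + 16 + 9\right) = 0 \cdot \frac{131}{4} = 0$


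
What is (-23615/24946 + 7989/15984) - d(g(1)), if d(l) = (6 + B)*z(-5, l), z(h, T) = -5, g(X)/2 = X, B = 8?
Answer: 4622235319/66456144 ≈ 69.553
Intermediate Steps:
g(X) = 2*X
d(l) = -70 (d(l) = (6 + 8)*(-5) = 14*(-5) = -70)
(-23615/24946 + 7989/15984) - d(g(1)) = (-23615/24946 + 7989/15984) - 1*(-70) = (-23615*1/24946 + 7989*(1/15984)) + 70 = (-23615/24946 + 2663/5328) + 70 = -29694761/66456144 + 70 = 4622235319/66456144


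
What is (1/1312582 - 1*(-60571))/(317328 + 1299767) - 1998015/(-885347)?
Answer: 4311315263402414431/1879210795238533630 ≈ 2.2942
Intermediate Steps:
(1/1312582 - 1*(-60571))/(317328 + 1299767) - 1998015/(-885347) = (1/1312582 + 60571)/1617095 - 1998015*(-1/885347) = (79504404323/1312582)*(1/1617095) + 1998015/885347 = 79504404323/2122569789290 + 1998015/885347 = 4311315263402414431/1879210795238533630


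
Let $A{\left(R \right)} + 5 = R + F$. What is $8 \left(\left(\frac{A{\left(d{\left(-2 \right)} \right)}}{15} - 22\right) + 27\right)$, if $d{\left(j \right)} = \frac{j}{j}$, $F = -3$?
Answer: $\frac{544}{15} \approx 36.267$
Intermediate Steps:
$d{\left(j \right)} = 1$
$A{\left(R \right)} = -8 + R$ ($A{\left(R \right)} = -5 + \left(R - 3\right) = -5 + \left(-3 + R\right) = -8 + R$)
$8 \left(\left(\frac{A{\left(d{\left(-2 \right)} \right)}}{15} - 22\right) + 27\right) = 8 \left(\left(\frac{-8 + 1}{15} - 22\right) + 27\right) = 8 \left(\left(\left(-7\right) \frac{1}{15} - 22\right) + 27\right) = 8 \left(\left(- \frac{7}{15} - 22\right) + 27\right) = 8 \left(- \frac{337}{15} + 27\right) = 8 \cdot \frac{68}{15} = \frac{544}{15}$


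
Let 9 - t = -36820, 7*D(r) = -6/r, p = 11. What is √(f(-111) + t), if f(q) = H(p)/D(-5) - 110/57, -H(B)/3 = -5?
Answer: √479741754/114 ≈ 192.13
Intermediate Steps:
D(r) = -6/(7*r) (D(r) = (-6/r)/7 = -6/(7*r))
H(B) = 15 (H(B) = -3*(-5) = 15)
f(q) = 9755/114 (f(q) = 15/((-6/7/(-5))) - 110/57 = 15/((-6/7*(-⅕))) - 110*1/57 = 15/(6/35) - 110/57 = 15*(35/6) - 110/57 = 175/2 - 110/57 = 9755/114)
t = 36829 (t = 9 - 1*(-36820) = 9 + 36820 = 36829)
√(f(-111) + t) = √(9755/114 + 36829) = √(4208261/114) = √479741754/114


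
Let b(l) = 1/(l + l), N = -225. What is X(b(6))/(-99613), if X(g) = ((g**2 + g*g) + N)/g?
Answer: 16199/597678 ≈ 0.027103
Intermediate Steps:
b(l) = 1/(2*l)
X(g) = (-225 + 2*g**2)/g (X(g) = ((g**2 + g*g) - 225)/g = ((g**2 + g**2) - 225)/g = (2*g**2 - 225)/g = (-225 + 2*g**2)/g)
X(b(6))/(-99613) = (-225/((1/2)/6) + 2*((1/2)/6))/(-99613) = (-225/((1/2)*(1/6)) + 2*((1/2)*(1/6)))*(-1/99613) = (-225/1/12 + 2*(1/12))*(-1/99613) = (-225*12 + 1/6)*(-1/99613) = (-2700 + 1/6)*(-1/99613) = -16199/6*(-1/99613) = 16199/597678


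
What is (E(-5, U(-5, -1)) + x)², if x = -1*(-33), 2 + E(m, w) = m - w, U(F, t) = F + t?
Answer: 1024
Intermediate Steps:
E(m, w) = -2 + m - w (E(m, w) = -2 + (m - w) = -2 + m - w)
x = 33
(E(-5, U(-5, -1)) + x)² = ((-2 - 5 - (-5 - 1)) + 33)² = ((-2 - 5 - 1*(-6)) + 33)² = ((-2 - 5 + 6) + 33)² = (-1 + 33)² = 32² = 1024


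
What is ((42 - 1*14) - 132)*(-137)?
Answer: 14248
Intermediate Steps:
((42 - 1*14) - 132)*(-137) = ((42 - 14) - 132)*(-137) = (28 - 132)*(-137) = -104*(-137) = 14248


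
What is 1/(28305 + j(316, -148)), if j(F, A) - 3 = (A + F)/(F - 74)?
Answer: 121/3425352 ≈ 3.5325e-5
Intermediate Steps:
j(F, A) = 3 + (A + F)/(-74 + F) (j(F, A) = 3 + (A + F)/(F - 74) = 3 + (A + F)/(-74 + F))
1/(28305 + j(316, -148)) = 1/(28305 + (-222 - 148 + 4*316)/(-74 + 316)) = 1/(28305 + (-222 - 148 + 1264)/242) = 1/(28305 + (1/242)*894) = 1/(28305 + 447/121) = 1/(3425352/121) = 121/3425352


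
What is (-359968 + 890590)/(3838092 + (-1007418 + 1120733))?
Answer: 530622/3951407 ≈ 0.13429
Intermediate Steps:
(-359968 + 890590)/(3838092 + (-1007418 + 1120733)) = 530622/(3838092 + 113315) = 530622/3951407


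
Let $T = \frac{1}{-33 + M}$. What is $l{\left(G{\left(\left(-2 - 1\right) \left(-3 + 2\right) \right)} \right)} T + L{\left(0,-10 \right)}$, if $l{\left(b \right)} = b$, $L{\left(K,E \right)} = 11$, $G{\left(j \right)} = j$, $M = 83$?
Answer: $\frac{553}{50} \approx 11.06$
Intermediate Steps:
$T = \frac{1}{50}$ ($T = \frac{1}{-33 + 83} = \frac{1}{50} \approx 0.02$)
$l{\left(G{\left(\left(-2 - 1\right) \left(-3 + 2\right) \right)} \right)} T + L{\left(0,-10 \right)} = \left(-2 - 1\right) \left(-3 + 2\right) \frac{1}{50} + 11 = \left(-3\right) \left(-1\right) \frac{1}{50} + 11 = 3 \cdot \frac{1}{50} + 11 = \frac{3}{50} + 11 = \frac{553}{50}$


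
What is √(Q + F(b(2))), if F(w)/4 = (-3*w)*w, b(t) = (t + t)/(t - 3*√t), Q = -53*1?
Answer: I*√(53 + 192/(2 - 3*√2)²) ≈ 9.5486*I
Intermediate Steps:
Q = -53
b(t) = 2*t/(t - 3*√t) (b(t) = (2*t)/(t - 3*√t) = 2*t/(t - 3*√t))
F(w) = -12*w² (F(w) = 4*((-3*w)*w) = 4*(-3*w²) = -12*w²)
√(Q + F(b(2))) = √(-53 - 12*16/(2 - 3*√2)²) = √(-53 - 192/(2 - 3*√2)²)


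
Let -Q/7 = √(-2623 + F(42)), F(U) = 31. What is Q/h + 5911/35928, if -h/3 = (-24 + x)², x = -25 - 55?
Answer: 5911/35928 + 21*I*√2/2704 ≈ 0.16452 + 0.010983*I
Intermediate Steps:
x = -80
h = -32448 (h = -3*(-24 - 80)² = -3*(-104)² = -3*10816 = -32448)
Q = -252*I*√2 (Q = -7*√(-2623 + 31) = -252*I*√2 ≈ -356.38*I)
Q/h + 5911/35928 = -252*I*√2/(-32448) + 5911/35928 = -252*I*√2*(-1/32448) + 5911*(1/35928) = 21*I*√2/2704 + 5911/35928 = 5911/35928 + 21*I*√2/2704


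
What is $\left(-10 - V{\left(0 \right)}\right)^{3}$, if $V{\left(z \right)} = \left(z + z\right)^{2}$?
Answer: $-1000$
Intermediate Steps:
$V{\left(z \right)} = 4 z^{2}$ ($V{\left(z \right)} = \left(2 z\right)^{2} = 4 z^{2}$)
$\left(-10 - V{\left(0 \right)}\right)^{3} = \left(-10 - 4 \cdot 0^{2}\right)^{3} = \left(-10 - 4 \cdot 0\right)^{3} = \left(-10 - 0\right)^{3} = \left(-10 + 0\right)^{3} = \left(-10\right)^{3} = -1000$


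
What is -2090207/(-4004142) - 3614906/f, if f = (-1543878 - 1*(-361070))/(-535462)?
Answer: -484412134670114998/296008199421 ≈ -1.6365e+6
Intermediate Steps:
f = 591404/267731 (f = (-1543878 + 361070)*(-1/535462) = -1182808*(-1/535462) = 591404/267731 ≈ 2.2090)
-2090207/(-4004142) - 3614906/f = -2090207/(-4004142) - 3614906/591404/267731 = -2090207*(-1/4004142) - 3614906*267731/591404 = 2090207/4004142 - 483911199143/295702 = -484412134670114998/296008199421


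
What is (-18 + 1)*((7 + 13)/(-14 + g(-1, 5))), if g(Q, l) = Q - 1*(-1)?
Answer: 170/7 ≈ 24.286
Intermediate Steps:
g(Q, l) = 1 + Q (g(Q, l) = Q + 1 = 1 + Q)
(-18 + 1)*((7 + 13)/(-14 + g(-1, 5))) = (-18 + 1)*((7 + 13)/(-14 + (1 - 1))) = -340/(-14 + 0) = -340/(-14) = -340*(-1)/14 = -17*(-10/7) = 170/7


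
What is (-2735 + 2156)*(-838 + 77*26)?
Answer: -673956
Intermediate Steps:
(-2735 + 2156)*(-838 + 77*26) = -579*(-838 + 2002) = -579*1164 = -673956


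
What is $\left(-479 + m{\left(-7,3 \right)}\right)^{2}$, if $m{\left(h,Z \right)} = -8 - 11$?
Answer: $248004$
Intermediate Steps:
$m{\left(h,Z \right)} = -19$
$\left(-479 + m{\left(-7,3 \right)}\right)^{2} = \left(-479 - 19\right)^{2} = \left(-498\right)^{2} = 248004$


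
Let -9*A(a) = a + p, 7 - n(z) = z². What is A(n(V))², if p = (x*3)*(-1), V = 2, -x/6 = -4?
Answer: 529/9 ≈ 58.778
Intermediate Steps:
x = 24 (x = -6*(-4) = 24)
p = -72 (p = (24*3)*(-1) = 72*(-1) = -72)
n(z) = 7 - z²
A(a) = 8 - a/9 (A(a) = -(a - 72)/9 = -(-72 + a)/9 = 8 - a/9)
A(n(V))² = (8 - (7 - 1*2²)/9)² = (8 - (7 - 1*4)/9)² = (8 - (7 - 4)/9)² = (8 - ⅑*3)² = (8 - ⅓)² = (23/3)² = 529/9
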